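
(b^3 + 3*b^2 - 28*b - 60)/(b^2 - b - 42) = (b^2 - 3*b - 10)/(b - 7)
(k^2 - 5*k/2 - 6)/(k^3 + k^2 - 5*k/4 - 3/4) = 2*(k - 4)/(2*k^2 - k - 1)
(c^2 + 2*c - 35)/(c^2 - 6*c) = (c^2 + 2*c - 35)/(c*(c - 6))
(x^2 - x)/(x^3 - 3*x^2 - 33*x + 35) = x/(x^2 - 2*x - 35)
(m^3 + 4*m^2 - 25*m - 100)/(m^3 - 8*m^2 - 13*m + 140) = (m + 5)/(m - 7)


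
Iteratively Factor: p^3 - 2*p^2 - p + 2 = (p - 2)*(p^2 - 1) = (p - 2)*(p - 1)*(p + 1)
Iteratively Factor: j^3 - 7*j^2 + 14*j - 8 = (j - 4)*(j^2 - 3*j + 2) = (j - 4)*(j - 1)*(j - 2)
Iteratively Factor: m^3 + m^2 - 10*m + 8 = (m - 1)*(m^2 + 2*m - 8) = (m - 2)*(m - 1)*(m + 4)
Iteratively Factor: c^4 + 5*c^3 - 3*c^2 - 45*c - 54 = (c - 3)*(c^3 + 8*c^2 + 21*c + 18) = (c - 3)*(c + 3)*(c^2 + 5*c + 6) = (c - 3)*(c + 2)*(c + 3)*(c + 3)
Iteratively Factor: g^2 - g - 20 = (g - 5)*(g + 4)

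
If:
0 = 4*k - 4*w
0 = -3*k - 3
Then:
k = -1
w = -1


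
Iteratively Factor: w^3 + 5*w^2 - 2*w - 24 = (w + 3)*(w^2 + 2*w - 8) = (w + 3)*(w + 4)*(w - 2)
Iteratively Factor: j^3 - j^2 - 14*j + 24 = (j + 4)*(j^2 - 5*j + 6) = (j - 2)*(j + 4)*(j - 3)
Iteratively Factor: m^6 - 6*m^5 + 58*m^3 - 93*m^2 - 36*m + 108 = (m - 2)*(m^5 - 4*m^4 - 8*m^3 + 42*m^2 - 9*m - 54) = (m - 2)*(m + 1)*(m^4 - 5*m^3 - 3*m^2 + 45*m - 54) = (m - 2)*(m + 1)*(m + 3)*(m^3 - 8*m^2 + 21*m - 18) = (m - 3)*(m - 2)*(m + 1)*(m + 3)*(m^2 - 5*m + 6) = (m - 3)*(m - 2)^2*(m + 1)*(m + 3)*(m - 3)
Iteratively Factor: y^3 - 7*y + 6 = (y - 1)*(y^2 + y - 6) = (y - 1)*(y + 3)*(y - 2)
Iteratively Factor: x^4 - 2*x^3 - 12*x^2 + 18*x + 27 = (x - 3)*(x^3 + x^2 - 9*x - 9) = (x - 3)*(x + 3)*(x^2 - 2*x - 3) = (x - 3)*(x + 1)*(x + 3)*(x - 3)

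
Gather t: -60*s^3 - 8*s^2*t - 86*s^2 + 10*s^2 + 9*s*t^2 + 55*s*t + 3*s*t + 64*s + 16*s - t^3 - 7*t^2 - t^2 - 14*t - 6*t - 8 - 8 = -60*s^3 - 76*s^2 + 80*s - t^3 + t^2*(9*s - 8) + t*(-8*s^2 + 58*s - 20) - 16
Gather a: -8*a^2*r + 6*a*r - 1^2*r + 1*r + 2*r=-8*a^2*r + 6*a*r + 2*r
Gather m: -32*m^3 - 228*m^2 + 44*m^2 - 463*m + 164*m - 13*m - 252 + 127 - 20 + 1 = -32*m^3 - 184*m^2 - 312*m - 144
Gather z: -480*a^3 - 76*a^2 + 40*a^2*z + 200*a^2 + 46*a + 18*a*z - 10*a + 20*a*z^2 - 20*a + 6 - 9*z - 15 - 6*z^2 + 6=-480*a^3 + 124*a^2 + 16*a + z^2*(20*a - 6) + z*(40*a^2 + 18*a - 9) - 3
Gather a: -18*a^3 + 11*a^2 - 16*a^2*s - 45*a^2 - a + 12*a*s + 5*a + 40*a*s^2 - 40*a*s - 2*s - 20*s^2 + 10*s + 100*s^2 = -18*a^3 + a^2*(-16*s - 34) + a*(40*s^2 - 28*s + 4) + 80*s^2 + 8*s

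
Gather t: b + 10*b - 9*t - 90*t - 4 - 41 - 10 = 11*b - 99*t - 55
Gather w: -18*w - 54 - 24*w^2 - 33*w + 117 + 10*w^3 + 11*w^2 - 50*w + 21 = 10*w^3 - 13*w^2 - 101*w + 84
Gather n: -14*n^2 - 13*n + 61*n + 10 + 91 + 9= -14*n^2 + 48*n + 110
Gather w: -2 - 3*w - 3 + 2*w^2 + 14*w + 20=2*w^2 + 11*w + 15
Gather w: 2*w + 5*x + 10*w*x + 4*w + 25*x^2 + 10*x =w*(10*x + 6) + 25*x^2 + 15*x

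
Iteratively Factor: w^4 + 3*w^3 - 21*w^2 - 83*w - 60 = (w + 4)*(w^3 - w^2 - 17*w - 15) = (w - 5)*(w + 4)*(w^2 + 4*w + 3) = (w - 5)*(w + 1)*(w + 4)*(w + 3)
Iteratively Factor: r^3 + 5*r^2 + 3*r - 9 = (r + 3)*(r^2 + 2*r - 3) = (r + 3)^2*(r - 1)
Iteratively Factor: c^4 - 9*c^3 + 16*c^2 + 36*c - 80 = (c - 5)*(c^3 - 4*c^2 - 4*c + 16) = (c - 5)*(c - 2)*(c^2 - 2*c - 8) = (c - 5)*(c - 2)*(c + 2)*(c - 4)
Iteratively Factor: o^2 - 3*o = (o - 3)*(o)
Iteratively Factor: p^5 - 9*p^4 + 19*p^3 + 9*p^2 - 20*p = (p - 5)*(p^4 - 4*p^3 - p^2 + 4*p) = (p - 5)*(p - 1)*(p^3 - 3*p^2 - 4*p) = (p - 5)*(p - 4)*(p - 1)*(p^2 + p) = p*(p - 5)*(p - 4)*(p - 1)*(p + 1)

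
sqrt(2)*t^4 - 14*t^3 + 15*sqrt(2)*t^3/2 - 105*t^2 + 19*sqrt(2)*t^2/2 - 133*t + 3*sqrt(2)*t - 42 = (t + 1)*(t + 6)*(t - 7*sqrt(2))*(sqrt(2)*t + sqrt(2)/2)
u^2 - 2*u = u*(u - 2)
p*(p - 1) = p^2 - p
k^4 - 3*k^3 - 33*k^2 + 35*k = k*(k - 7)*(k - 1)*(k + 5)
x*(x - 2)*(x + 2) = x^3 - 4*x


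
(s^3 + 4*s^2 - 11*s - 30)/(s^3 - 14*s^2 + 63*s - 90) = (s^2 + 7*s + 10)/(s^2 - 11*s + 30)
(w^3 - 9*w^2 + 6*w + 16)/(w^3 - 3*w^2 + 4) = (w - 8)/(w - 2)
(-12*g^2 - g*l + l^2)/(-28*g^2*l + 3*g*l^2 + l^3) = (3*g + l)/(l*(7*g + l))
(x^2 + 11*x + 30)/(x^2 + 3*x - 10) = (x + 6)/(x - 2)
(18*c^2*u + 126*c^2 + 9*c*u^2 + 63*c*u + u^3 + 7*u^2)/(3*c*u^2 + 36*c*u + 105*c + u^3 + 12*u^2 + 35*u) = (6*c + u)/(u + 5)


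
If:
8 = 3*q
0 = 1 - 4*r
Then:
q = 8/3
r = 1/4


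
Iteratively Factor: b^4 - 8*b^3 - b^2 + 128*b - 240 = (b - 5)*(b^3 - 3*b^2 - 16*b + 48) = (b - 5)*(b + 4)*(b^2 - 7*b + 12) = (b - 5)*(b - 4)*(b + 4)*(b - 3)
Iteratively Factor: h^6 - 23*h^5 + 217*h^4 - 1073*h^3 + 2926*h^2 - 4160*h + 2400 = (h - 2)*(h^5 - 21*h^4 + 175*h^3 - 723*h^2 + 1480*h - 1200) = (h - 5)*(h - 2)*(h^4 - 16*h^3 + 95*h^2 - 248*h + 240) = (h - 5)*(h - 3)*(h - 2)*(h^3 - 13*h^2 + 56*h - 80) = (h - 5)*(h - 4)*(h - 3)*(h - 2)*(h^2 - 9*h + 20) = (h - 5)*(h - 4)^2*(h - 3)*(h - 2)*(h - 5)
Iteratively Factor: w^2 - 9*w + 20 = (w - 5)*(w - 4)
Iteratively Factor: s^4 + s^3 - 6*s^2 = (s)*(s^3 + s^2 - 6*s) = s^2*(s^2 + s - 6) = s^2*(s + 3)*(s - 2)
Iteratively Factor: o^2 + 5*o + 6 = (o + 3)*(o + 2)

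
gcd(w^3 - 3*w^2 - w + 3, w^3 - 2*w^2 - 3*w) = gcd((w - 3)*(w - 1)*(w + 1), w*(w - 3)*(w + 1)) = w^2 - 2*w - 3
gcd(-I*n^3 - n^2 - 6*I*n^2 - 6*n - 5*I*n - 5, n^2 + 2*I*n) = 1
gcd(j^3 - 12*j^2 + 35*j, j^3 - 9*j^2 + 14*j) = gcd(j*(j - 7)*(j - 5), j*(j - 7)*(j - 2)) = j^2 - 7*j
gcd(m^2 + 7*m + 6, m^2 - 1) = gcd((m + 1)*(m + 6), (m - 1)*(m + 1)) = m + 1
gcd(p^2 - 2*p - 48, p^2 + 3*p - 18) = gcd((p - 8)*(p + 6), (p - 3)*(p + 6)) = p + 6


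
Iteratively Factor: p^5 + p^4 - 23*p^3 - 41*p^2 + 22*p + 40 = (p + 2)*(p^4 - p^3 - 21*p^2 + p + 20) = (p + 2)*(p + 4)*(p^3 - 5*p^2 - p + 5) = (p - 5)*(p + 2)*(p + 4)*(p^2 - 1) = (p - 5)*(p + 1)*(p + 2)*(p + 4)*(p - 1)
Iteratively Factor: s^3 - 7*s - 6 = (s - 3)*(s^2 + 3*s + 2) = (s - 3)*(s + 1)*(s + 2)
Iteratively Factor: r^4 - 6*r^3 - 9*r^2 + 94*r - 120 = (r - 5)*(r^3 - r^2 - 14*r + 24) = (r - 5)*(r + 4)*(r^2 - 5*r + 6) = (r - 5)*(r - 3)*(r + 4)*(r - 2)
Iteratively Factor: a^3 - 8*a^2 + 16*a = (a)*(a^2 - 8*a + 16) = a*(a - 4)*(a - 4)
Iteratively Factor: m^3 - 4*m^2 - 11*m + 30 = (m + 3)*(m^2 - 7*m + 10) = (m - 2)*(m + 3)*(m - 5)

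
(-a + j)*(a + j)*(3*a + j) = -3*a^3 - a^2*j + 3*a*j^2 + j^3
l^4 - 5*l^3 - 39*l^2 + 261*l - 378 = (l - 6)*(l - 3)^2*(l + 7)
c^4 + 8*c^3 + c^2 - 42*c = c*(c - 2)*(c + 3)*(c + 7)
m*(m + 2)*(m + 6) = m^3 + 8*m^2 + 12*m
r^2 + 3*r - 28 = (r - 4)*(r + 7)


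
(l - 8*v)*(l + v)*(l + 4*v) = l^3 - 3*l^2*v - 36*l*v^2 - 32*v^3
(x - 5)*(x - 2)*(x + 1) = x^3 - 6*x^2 + 3*x + 10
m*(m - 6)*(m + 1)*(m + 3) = m^4 - 2*m^3 - 21*m^2 - 18*m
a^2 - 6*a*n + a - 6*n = (a + 1)*(a - 6*n)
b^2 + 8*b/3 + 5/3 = (b + 1)*(b + 5/3)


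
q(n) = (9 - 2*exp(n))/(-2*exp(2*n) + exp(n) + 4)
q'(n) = (9 - 2*exp(n))*(4*exp(2*n) - exp(n))/(-2*exp(2*n) + exp(n) + 4)^2 - 2*exp(n)/(-2*exp(2*n) + exp(n) + 4) = (-(2*exp(n) - 9)*(4*exp(n) - 1) + 4*exp(2*n) - 2*exp(n) - 8)*exp(n)/(-2*exp(2*n) + exp(n) + 4)^2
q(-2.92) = 2.20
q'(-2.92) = -0.05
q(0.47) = 12.08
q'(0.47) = 210.80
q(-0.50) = 2.01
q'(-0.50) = 0.14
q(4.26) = 0.01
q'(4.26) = -0.01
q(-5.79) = 2.25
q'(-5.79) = -0.00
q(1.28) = -0.10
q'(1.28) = 0.65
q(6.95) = 0.00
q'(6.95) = -0.00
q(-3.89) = 2.23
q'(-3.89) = -0.02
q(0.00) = 2.33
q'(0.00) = 1.67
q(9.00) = 0.00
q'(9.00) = 0.00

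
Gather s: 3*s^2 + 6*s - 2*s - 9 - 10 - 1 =3*s^2 + 4*s - 20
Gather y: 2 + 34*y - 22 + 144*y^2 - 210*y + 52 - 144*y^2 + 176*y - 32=0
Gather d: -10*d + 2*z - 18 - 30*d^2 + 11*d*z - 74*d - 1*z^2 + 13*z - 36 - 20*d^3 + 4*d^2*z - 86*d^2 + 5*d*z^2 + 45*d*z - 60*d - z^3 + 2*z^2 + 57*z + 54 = -20*d^3 + d^2*(4*z - 116) + d*(5*z^2 + 56*z - 144) - z^3 + z^2 + 72*z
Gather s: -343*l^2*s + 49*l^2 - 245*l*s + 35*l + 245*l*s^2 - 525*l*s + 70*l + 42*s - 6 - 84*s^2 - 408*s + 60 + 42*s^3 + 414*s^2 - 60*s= 49*l^2 + 105*l + 42*s^3 + s^2*(245*l + 330) + s*(-343*l^2 - 770*l - 426) + 54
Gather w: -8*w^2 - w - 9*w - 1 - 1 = -8*w^2 - 10*w - 2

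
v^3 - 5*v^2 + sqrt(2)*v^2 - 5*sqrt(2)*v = v*(v - 5)*(v + sqrt(2))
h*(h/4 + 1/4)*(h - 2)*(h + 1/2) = h^4/4 - h^3/8 - 5*h^2/8 - h/4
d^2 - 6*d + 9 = (d - 3)^2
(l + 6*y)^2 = l^2 + 12*l*y + 36*y^2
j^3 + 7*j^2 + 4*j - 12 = (j - 1)*(j + 2)*(j + 6)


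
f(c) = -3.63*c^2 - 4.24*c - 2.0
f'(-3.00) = 17.54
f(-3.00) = -21.95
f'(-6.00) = 39.32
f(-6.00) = -107.24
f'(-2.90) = 16.81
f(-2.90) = -20.23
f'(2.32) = -21.08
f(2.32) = -31.37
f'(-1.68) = 7.96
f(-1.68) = -5.12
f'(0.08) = -4.82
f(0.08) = -2.36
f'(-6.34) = 41.79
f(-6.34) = -121.03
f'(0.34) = -6.71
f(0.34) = -3.86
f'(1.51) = -15.20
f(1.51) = -16.68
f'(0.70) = -9.32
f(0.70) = -6.75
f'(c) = -7.26*c - 4.24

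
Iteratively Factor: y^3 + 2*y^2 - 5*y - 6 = (y + 3)*(y^2 - y - 2) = (y + 1)*(y + 3)*(y - 2)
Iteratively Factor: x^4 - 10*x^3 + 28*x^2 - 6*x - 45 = (x - 5)*(x^3 - 5*x^2 + 3*x + 9) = (x - 5)*(x - 3)*(x^2 - 2*x - 3) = (x - 5)*(x - 3)^2*(x + 1)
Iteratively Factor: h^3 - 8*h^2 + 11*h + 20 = (h - 4)*(h^2 - 4*h - 5) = (h - 4)*(h + 1)*(h - 5)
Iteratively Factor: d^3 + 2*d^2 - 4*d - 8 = (d + 2)*(d^2 - 4) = (d - 2)*(d + 2)*(d + 2)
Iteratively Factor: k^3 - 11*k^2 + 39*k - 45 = (k - 5)*(k^2 - 6*k + 9) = (k - 5)*(k - 3)*(k - 3)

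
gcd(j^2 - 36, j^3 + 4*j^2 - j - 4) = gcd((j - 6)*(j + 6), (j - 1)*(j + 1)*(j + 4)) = 1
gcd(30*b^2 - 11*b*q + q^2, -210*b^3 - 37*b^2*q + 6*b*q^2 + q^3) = -6*b + q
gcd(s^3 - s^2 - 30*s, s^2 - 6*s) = s^2 - 6*s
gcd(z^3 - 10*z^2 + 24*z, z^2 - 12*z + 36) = z - 6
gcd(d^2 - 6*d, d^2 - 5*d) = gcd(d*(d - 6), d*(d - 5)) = d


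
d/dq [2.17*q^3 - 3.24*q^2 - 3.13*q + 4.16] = 6.51*q^2 - 6.48*q - 3.13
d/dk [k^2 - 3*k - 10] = 2*k - 3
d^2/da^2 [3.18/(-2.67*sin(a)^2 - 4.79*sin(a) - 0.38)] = (90.679608*sin(a)^4 + 122.009922*sin(a)^3 - 75.962886*sin(a)^2 - 249.80808*sin(a) - 139.47162)/(2.67*sin(a)^2 + 4.79*sin(a) + 0.38)^3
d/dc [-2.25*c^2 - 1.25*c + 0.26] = -4.5*c - 1.25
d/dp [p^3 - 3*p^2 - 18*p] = 3*p^2 - 6*p - 18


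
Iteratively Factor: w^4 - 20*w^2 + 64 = (w + 4)*(w^3 - 4*w^2 - 4*w + 16) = (w + 2)*(w + 4)*(w^2 - 6*w + 8) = (w - 4)*(w + 2)*(w + 4)*(w - 2)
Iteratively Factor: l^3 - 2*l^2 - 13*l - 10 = (l + 1)*(l^2 - 3*l - 10) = (l - 5)*(l + 1)*(l + 2)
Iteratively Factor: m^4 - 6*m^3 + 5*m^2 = (m)*(m^3 - 6*m^2 + 5*m) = m*(m - 1)*(m^2 - 5*m) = m*(m - 5)*(m - 1)*(m)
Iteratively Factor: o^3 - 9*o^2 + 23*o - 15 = (o - 3)*(o^2 - 6*o + 5) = (o - 5)*(o - 3)*(o - 1)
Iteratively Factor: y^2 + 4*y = (y + 4)*(y)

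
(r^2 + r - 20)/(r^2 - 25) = (r - 4)/(r - 5)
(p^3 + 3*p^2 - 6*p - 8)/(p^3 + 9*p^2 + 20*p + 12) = (p^2 + 2*p - 8)/(p^2 + 8*p + 12)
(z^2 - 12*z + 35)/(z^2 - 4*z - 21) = (z - 5)/(z + 3)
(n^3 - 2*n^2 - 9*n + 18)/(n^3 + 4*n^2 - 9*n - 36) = (n - 2)/(n + 4)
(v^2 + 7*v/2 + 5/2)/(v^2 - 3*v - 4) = (v + 5/2)/(v - 4)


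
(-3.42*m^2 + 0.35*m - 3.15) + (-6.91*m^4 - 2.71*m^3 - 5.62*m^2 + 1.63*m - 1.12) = -6.91*m^4 - 2.71*m^3 - 9.04*m^2 + 1.98*m - 4.27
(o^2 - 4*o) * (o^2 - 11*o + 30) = o^4 - 15*o^3 + 74*o^2 - 120*o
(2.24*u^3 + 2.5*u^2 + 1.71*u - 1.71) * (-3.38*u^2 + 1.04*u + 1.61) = -7.5712*u^5 - 6.1204*u^4 + 0.426600000000001*u^3 + 11.5832*u^2 + 0.9747*u - 2.7531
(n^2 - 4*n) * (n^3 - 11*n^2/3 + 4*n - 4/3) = n^5 - 23*n^4/3 + 56*n^3/3 - 52*n^2/3 + 16*n/3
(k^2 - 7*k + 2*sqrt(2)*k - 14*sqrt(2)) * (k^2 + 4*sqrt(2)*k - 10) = k^4 - 7*k^3 + 6*sqrt(2)*k^3 - 42*sqrt(2)*k^2 + 6*k^2 - 42*k - 20*sqrt(2)*k + 140*sqrt(2)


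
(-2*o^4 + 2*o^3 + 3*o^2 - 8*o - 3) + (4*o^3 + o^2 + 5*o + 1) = -2*o^4 + 6*o^3 + 4*o^2 - 3*o - 2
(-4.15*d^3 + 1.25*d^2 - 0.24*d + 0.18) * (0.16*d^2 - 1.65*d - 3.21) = -0.664*d^5 + 7.0475*d^4 + 11.2206*d^3 - 3.5877*d^2 + 0.4734*d - 0.5778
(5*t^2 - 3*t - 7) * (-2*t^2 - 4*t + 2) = -10*t^4 - 14*t^3 + 36*t^2 + 22*t - 14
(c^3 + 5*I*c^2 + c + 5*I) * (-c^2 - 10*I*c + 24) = -c^5 - 15*I*c^4 + 73*c^3 + 105*I*c^2 + 74*c + 120*I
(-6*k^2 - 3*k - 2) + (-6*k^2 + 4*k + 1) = -12*k^2 + k - 1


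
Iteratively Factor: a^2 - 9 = (a + 3)*(a - 3)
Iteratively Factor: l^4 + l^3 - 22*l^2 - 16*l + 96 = (l + 3)*(l^3 - 2*l^2 - 16*l + 32) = (l + 3)*(l + 4)*(l^2 - 6*l + 8) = (l - 4)*(l + 3)*(l + 4)*(l - 2)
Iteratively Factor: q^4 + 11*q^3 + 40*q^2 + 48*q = (q + 4)*(q^3 + 7*q^2 + 12*q) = q*(q + 4)*(q^2 + 7*q + 12) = q*(q + 4)^2*(q + 3)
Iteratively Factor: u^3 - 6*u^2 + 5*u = (u)*(u^2 - 6*u + 5) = u*(u - 1)*(u - 5)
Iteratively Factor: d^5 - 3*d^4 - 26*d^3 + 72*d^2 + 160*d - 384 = (d - 4)*(d^4 + d^3 - 22*d^2 - 16*d + 96) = (d - 4)*(d - 2)*(d^3 + 3*d^2 - 16*d - 48) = (d - 4)^2*(d - 2)*(d^2 + 7*d + 12) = (d - 4)^2*(d - 2)*(d + 4)*(d + 3)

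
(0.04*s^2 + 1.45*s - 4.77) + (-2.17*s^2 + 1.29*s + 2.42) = -2.13*s^2 + 2.74*s - 2.35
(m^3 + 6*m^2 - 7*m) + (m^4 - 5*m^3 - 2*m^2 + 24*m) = m^4 - 4*m^3 + 4*m^2 + 17*m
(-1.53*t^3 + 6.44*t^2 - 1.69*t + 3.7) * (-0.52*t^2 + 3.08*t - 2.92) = 0.7956*t^5 - 8.0612*t^4 + 25.1816*t^3 - 25.934*t^2 + 16.3308*t - 10.804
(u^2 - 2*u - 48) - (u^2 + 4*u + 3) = -6*u - 51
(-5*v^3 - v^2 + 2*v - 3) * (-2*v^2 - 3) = 10*v^5 + 2*v^4 + 11*v^3 + 9*v^2 - 6*v + 9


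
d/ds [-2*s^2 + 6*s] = 6 - 4*s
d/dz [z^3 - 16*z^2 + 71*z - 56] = 3*z^2 - 32*z + 71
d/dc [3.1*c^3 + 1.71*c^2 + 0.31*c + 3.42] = 9.3*c^2 + 3.42*c + 0.31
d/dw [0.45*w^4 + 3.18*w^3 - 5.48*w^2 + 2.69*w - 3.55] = 1.8*w^3 + 9.54*w^2 - 10.96*w + 2.69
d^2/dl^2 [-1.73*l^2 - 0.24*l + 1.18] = -3.46000000000000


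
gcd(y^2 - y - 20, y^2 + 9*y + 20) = y + 4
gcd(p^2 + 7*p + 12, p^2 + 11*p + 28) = p + 4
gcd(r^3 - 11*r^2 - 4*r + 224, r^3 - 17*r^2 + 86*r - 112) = r^2 - 15*r + 56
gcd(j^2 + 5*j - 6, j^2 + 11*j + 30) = j + 6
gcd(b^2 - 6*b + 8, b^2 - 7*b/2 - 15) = 1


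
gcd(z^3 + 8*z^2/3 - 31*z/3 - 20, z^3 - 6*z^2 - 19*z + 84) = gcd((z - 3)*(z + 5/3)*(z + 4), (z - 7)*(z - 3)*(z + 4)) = z^2 + z - 12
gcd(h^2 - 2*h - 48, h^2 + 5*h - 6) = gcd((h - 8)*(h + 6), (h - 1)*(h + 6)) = h + 6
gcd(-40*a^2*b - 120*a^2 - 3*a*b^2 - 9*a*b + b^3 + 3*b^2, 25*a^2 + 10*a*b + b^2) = 5*a + b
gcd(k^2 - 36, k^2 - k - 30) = k - 6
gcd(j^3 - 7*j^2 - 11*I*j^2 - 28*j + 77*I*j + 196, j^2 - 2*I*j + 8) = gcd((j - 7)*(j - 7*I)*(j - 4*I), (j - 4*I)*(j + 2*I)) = j - 4*I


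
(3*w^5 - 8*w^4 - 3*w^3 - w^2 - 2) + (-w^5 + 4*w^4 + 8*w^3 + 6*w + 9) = 2*w^5 - 4*w^4 + 5*w^3 - w^2 + 6*w + 7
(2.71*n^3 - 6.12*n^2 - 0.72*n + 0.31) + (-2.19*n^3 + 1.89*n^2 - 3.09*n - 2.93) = 0.52*n^3 - 4.23*n^2 - 3.81*n - 2.62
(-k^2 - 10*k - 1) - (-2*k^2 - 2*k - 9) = k^2 - 8*k + 8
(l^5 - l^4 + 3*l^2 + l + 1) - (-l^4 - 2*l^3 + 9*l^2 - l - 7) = l^5 + 2*l^3 - 6*l^2 + 2*l + 8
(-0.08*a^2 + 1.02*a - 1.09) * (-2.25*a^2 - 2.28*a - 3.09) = 0.18*a^4 - 2.1126*a^3 + 0.3741*a^2 - 0.6666*a + 3.3681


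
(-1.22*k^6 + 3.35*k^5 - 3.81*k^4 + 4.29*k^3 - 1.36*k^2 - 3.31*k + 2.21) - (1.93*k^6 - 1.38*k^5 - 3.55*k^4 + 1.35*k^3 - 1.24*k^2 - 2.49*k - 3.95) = -3.15*k^6 + 4.73*k^5 - 0.26*k^4 + 2.94*k^3 - 0.12*k^2 - 0.82*k + 6.16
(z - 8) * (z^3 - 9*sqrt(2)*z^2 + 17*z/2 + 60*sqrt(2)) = z^4 - 9*sqrt(2)*z^3 - 8*z^3 + 17*z^2/2 + 72*sqrt(2)*z^2 - 68*z + 60*sqrt(2)*z - 480*sqrt(2)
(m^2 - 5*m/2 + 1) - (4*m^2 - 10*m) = -3*m^2 + 15*m/2 + 1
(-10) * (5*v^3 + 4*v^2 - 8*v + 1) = -50*v^3 - 40*v^2 + 80*v - 10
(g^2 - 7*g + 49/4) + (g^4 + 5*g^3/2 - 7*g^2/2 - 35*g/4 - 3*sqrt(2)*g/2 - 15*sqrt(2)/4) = g^4 + 5*g^3/2 - 5*g^2/2 - 63*g/4 - 3*sqrt(2)*g/2 - 15*sqrt(2)/4 + 49/4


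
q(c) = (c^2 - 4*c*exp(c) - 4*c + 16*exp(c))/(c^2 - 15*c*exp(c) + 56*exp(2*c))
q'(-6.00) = 0.10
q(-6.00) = 1.66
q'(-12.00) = 0.03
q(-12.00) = 1.33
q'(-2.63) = -0.20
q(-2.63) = 1.92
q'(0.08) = -0.32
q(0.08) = 0.26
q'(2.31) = -0.02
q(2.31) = 0.01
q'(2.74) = -0.01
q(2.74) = 0.01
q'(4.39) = -0.00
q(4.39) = -0.00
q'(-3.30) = 0.04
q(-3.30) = 1.97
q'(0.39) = -0.22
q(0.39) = 0.18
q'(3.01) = -0.01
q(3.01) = 0.00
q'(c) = (-4*c*exp(c) + 2*c + 12*exp(c) - 4)/(c^2 - 15*c*exp(c) + 56*exp(2*c)) + (c^2 - 4*c*exp(c) - 4*c + 16*exp(c))*(15*c*exp(c) - 2*c - 112*exp(2*c) + 15*exp(c))/(c^2 - 15*c*exp(c) + 56*exp(2*c))^2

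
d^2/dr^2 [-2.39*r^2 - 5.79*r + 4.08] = -4.78000000000000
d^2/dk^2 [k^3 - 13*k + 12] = 6*k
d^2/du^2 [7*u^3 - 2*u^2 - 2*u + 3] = 42*u - 4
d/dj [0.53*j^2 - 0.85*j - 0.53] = 1.06*j - 0.85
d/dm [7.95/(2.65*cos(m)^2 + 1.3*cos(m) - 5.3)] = (42.135*cos(m) + 10.335)*sin(m)/(2.65*cos(m)^2 + 1.3*cos(m) - 5.3)^2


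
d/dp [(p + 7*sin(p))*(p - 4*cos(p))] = (p + 7*sin(p))*(4*sin(p) + 1) + (p - 4*cos(p))*(7*cos(p) + 1)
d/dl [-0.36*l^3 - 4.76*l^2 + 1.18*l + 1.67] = -1.08*l^2 - 9.52*l + 1.18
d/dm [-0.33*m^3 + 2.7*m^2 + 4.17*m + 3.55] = -0.99*m^2 + 5.4*m + 4.17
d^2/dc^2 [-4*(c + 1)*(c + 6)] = -8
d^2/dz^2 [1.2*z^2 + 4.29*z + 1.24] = 2.40000000000000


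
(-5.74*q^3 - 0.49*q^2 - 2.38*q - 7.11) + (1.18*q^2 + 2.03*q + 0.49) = -5.74*q^3 + 0.69*q^2 - 0.35*q - 6.62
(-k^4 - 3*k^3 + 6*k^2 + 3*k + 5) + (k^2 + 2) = -k^4 - 3*k^3 + 7*k^2 + 3*k + 7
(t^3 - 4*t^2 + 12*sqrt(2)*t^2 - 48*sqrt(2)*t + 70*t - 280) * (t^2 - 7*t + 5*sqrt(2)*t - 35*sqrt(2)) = t^5 - 11*t^4 + 17*sqrt(2)*t^4 - 187*sqrt(2)*t^3 + 218*t^3 - 2090*t^2 + 826*sqrt(2)*t^2 - 3850*sqrt(2)*t + 5320*t + 9800*sqrt(2)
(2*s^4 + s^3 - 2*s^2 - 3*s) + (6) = 2*s^4 + s^3 - 2*s^2 - 3*s + 6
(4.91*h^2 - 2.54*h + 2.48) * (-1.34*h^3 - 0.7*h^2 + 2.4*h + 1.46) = -6.5794*h^5 - 0.0333999999999994*h^4 + 10.2388*h^3 - 0.6634*h^2 + 2.2436*h + 3.6208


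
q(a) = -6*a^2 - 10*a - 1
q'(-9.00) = 98.00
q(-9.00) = -397.00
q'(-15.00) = 170.00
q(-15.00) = -1201.00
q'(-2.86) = 24.32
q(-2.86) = -21.48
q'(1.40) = -26.80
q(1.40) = -26.76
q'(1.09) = -23.08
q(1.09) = -19.03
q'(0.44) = -15.28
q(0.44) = -6.56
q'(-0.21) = -7.48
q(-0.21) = 0.84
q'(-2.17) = 16.04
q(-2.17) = -7.55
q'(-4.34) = 42.08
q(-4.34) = -70.61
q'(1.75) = -31.00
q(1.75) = -36.88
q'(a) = -12*a - 10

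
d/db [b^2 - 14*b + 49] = 2*b - 14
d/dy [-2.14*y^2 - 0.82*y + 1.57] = -4.28*y - 0.82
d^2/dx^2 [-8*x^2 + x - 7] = -16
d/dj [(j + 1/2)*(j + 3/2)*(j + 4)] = 3*j^2 + 12*j + 35/4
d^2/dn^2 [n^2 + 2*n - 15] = 2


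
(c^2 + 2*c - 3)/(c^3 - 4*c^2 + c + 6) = (c^2 + 2*c - 3)/(c^3 - 4*c^2 + c + 6)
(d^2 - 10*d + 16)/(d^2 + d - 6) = (d - 8)/(d + 3)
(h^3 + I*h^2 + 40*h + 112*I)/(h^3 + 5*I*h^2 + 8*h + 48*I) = (h - 7*I)/(h - 3*I)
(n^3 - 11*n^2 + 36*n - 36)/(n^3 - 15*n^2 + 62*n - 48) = (n^2 - 5*n + 6)/(n^2 - 9*n + 8)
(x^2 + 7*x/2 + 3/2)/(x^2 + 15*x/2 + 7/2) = (x + 3)/(x + 7)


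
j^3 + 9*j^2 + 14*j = j*(j + 2)*(j + 7)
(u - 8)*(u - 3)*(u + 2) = u^3 - 9*u^2 + 2*u + 48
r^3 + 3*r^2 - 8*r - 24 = (r + 3)*(r - 2*sqrt(2))*(r + 2*sqrt(2))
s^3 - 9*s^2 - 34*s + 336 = (s - 8)*(s - 7)*(s + 6)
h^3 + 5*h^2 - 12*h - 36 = (h - 3)*(h + 2)*(h + 6)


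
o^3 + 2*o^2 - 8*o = o*(o - 2)*(o + 4)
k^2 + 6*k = k*(k + 6)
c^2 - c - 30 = (c - 6)*(c + 5)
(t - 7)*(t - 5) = t^2 - 12*t + 35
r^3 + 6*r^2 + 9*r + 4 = (r + 1)^2*(r + 4)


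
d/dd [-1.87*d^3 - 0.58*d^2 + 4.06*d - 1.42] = -5.61*d^2 - 1.16*d + 4.06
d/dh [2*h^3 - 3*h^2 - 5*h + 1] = 6*h^2 - 6*h - 5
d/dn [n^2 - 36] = 2*n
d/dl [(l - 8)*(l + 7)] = 2*l - 1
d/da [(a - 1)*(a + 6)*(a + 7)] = 3*a^2 + 24*a + 29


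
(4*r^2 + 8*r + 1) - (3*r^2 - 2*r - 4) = r^2 + 10*r + 5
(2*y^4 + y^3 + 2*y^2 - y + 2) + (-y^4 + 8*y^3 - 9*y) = y^4 + 9*y^3 + 2*y^2 - 10*y + 2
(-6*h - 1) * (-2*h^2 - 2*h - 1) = 12*h^3 + 14*h^2 + 8*h + 1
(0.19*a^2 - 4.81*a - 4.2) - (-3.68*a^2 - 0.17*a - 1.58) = 3.87*a^2 - 4.64*a - 2.62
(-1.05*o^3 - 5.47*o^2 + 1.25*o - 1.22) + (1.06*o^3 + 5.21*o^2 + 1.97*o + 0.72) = 0.01*o^3 - 0.26*o^2 + 3.22*o - 0.5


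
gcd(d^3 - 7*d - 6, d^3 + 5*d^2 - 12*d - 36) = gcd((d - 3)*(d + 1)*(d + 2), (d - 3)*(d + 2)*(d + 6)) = d^2 - d - 6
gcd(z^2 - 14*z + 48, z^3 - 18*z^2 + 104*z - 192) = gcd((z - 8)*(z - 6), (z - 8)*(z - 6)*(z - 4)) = z^2 - 14*z + 48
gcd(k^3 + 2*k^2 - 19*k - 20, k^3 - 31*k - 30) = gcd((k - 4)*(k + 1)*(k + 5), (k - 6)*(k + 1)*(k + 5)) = k^2 + 6*k + 5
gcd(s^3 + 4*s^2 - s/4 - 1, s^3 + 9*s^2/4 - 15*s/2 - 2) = s + 4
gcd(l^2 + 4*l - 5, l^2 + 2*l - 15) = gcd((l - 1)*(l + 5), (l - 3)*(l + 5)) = l + 5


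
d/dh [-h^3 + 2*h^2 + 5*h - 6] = -3*h^2 + 4*h + 5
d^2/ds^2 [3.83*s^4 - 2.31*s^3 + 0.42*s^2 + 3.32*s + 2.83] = 45.96*s^2 - 13.86*s + 0.84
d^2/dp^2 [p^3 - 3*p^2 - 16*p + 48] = 6*p - 6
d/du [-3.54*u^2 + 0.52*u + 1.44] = 0.52 - 7.08*u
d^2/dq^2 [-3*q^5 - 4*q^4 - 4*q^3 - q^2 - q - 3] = -60*q^3 - 48*q^2 - 24*q - 2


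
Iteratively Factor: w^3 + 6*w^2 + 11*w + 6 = (w + 3)*(w^2 + 3*w + 2) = (w + 1)*(w + 3)*(w + 2)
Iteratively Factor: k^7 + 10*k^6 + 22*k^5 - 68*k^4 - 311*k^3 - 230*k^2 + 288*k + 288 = (k + 1)*(k^6 + 9*k^5 + 13*k^4 - 81*k^3 - 230*k^2 + 288) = (k + 1)*(k + 4)*(k^5 + 5*k^4 - 7*k^3 - 53*k^2 - 18*k + 72) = (k - 1)*(k + 1)*(k + 4)*(k^4 + 6*k^3 - k^2 - 54*k - 72) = (k - 1)*(k + 1)*(k + 3)*(k + 4)*(k^3 + 3*k^2 - 10*k - 24) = (k - 1)*(k + 1)*(k + 2)*(k + 3)*(k + 4)*(k^2 + k - 12) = (k - 1)*(k + 1)*(k + 2)*(k + 3)*(k + 4)^2*(k - 3)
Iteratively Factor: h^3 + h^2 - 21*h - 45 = (h - 5)*(h^2 + 6*h + 9) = (h - 5)*(h + 3)*(h + 3)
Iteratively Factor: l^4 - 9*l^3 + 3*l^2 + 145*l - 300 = (l + 4)*(l^3 - 13*l^2 + 55*l - 75) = (l - 5)*(l + 4)*(l^2 - 8*l + 15) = (l - 5)*(l - 3)*(l + 4)*(l - 5)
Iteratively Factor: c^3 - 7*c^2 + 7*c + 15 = (c + 1)*(c^2 - 8*c + 15) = (c - 3)*(c + 1)*(c - 5)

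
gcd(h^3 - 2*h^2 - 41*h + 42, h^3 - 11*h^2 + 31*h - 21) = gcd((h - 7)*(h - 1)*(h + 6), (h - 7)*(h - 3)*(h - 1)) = h^2 - 8*h + 7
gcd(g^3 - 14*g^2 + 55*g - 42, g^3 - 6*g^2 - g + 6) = g^2 - 7*g + 6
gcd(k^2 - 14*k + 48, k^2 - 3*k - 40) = k - 8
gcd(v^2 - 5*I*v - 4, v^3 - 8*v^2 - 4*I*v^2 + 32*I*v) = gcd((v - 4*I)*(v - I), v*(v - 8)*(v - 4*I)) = v - 4*I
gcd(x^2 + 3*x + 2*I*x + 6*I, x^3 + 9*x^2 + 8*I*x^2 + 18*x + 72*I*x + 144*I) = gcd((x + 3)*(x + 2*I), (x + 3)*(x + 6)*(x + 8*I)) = x + 3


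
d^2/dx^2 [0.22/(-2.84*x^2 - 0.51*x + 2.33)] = (3.548864*x^2 + 0.637296*x - 0.22*(5.68*x + 0.51)*(11.36*x + 1.02) - 2.911568)/(2.84*x^2 + 0.51*x - 2.33)^3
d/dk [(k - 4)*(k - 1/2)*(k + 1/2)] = 3*k^2 - 8*k - 1/4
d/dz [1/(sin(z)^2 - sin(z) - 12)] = (1 - 2*sin(z))*cos(z)/(sin(z) + cos(z)^2 + 11)^2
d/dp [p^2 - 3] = 2*p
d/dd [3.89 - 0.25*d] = -0.250000000000000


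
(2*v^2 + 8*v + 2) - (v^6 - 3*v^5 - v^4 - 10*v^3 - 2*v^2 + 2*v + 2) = -v^6 + 3*v^5 + v^4 + 10*v^3 + 4*v^2 + 6*v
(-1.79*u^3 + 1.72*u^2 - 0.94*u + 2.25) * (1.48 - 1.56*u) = 2.7924*u^4 - 5.3324*u^3 + 4.012*u^2 - 4.9012*u + 3.33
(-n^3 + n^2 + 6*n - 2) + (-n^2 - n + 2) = -n^3 + 5*n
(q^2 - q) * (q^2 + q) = q^4 - q^2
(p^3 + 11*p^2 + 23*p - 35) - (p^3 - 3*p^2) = 14*p^2 + 23*p - 35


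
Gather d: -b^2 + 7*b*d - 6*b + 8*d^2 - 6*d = -b^2 - 6*b + 8*d^2 + d*(7*b - 6)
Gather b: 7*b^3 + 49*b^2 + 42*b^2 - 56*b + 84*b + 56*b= 7*b^3 + 91*b^2 + 84*b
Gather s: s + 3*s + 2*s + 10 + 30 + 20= 6*s + 60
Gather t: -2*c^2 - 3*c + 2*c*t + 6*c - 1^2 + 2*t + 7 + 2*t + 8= -2*c^2 + 3*c + t*(2*c + 4) + 14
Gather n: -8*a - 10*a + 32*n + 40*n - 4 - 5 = -18*a + 72*n - 9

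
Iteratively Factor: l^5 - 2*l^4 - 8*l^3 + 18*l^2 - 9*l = (l - 3)*(l^4 + l^3 - 5*l^2 + 3*l) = l*(l - 3)*(l^3 + l^2 - 5*l + 3) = l*(l - 3)*(l - 1)*(l^2 + 2*l - 3) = l*(l - 3)*(l - 1)*(l + 3)*(l - 1)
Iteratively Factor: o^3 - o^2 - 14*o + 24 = (o - 3)*(o^2 + 2*o - 8) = (o - 3)*(o + 4)*(o - 2)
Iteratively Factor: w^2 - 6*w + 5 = (w - 1)*(w - 5)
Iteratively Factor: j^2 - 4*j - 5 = (j + 1)*(j - 5)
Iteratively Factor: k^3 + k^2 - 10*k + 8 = (k - 1)*(k^2 + 2*k - 8) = (k - 1)*(k + 4)*(k - 2)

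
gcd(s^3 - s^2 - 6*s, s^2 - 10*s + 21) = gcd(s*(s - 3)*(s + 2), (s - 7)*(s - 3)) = s - 3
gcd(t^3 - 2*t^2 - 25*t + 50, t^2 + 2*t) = 1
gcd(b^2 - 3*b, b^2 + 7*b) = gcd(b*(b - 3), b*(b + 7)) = b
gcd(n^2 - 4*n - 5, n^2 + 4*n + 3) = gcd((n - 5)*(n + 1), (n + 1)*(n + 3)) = n + 1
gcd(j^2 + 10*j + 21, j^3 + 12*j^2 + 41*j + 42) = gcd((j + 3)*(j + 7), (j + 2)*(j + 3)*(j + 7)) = j^2 + 10*j + 21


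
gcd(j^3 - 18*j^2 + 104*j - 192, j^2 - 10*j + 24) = j^2 - 10*j + 24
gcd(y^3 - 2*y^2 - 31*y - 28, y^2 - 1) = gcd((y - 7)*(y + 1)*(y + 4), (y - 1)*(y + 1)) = y + 1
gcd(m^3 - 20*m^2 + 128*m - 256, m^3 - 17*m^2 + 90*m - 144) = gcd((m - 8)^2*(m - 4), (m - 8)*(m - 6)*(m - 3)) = m - 8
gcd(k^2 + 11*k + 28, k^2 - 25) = 1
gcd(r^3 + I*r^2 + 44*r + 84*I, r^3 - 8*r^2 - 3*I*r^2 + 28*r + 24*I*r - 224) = r - 7*I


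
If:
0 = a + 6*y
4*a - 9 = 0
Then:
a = 9/4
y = -3/8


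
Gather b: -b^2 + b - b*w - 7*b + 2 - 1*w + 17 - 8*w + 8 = -b^2 + b*(-w - 6) - 9*w + 27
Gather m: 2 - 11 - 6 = -15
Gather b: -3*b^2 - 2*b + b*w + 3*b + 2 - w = -3*b^2 + b*(w + 1) - w + 2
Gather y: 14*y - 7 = 14*y - 7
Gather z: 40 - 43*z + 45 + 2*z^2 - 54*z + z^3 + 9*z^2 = z^3 + 11*z^2 - 97*z + 85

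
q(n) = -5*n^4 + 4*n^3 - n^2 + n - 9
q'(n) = -20*n^3 + 12*n^2 - 2*n + 1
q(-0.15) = -9.19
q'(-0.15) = 1.64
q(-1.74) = -80.67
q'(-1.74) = 146.17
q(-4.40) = -2247.54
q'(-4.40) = 1945.80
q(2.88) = -262.85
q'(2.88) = -382.98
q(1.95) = -53.49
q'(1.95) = -105.57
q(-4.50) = -2448.56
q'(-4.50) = 2075.50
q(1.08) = -10.85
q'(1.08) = -12.36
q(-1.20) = -28.92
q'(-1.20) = 55.24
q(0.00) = -9.00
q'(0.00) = 1.00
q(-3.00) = -534.00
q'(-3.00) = 655.00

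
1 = 1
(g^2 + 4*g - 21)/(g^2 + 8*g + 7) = (g - 3)/(g + 1)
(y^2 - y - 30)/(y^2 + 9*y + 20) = (y - 6)/(y + 4)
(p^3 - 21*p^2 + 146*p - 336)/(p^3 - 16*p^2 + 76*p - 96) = (p - 7)/(p - 2)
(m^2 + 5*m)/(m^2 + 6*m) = (m + 5)/(m + 6)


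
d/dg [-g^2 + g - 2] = 1 - 2*g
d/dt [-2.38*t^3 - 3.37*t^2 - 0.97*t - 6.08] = -7.14*t^2 - 6.74*t - 0.97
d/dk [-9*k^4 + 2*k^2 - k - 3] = -36*k^3 + 4*k - 1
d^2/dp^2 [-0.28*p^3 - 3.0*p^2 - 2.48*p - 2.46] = -1.68*p - 6.0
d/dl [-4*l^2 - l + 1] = -8*l - 1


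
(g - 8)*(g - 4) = g^2 - 12*g + 32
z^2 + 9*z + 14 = (z + 2)*(z + 7)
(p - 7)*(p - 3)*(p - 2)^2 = p^4 - 14*p^3 + 65*p^2 - 124*p + 84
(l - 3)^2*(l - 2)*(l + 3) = l^4 - 5*l^3 - 3*l^2 + 45*l - 54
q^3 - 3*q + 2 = (q - 1)^2*(q + 2)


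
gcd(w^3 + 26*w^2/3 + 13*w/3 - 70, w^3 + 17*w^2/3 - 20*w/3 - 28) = w^2 + 11*w/3 - 14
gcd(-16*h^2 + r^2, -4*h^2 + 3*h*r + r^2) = 4*h + r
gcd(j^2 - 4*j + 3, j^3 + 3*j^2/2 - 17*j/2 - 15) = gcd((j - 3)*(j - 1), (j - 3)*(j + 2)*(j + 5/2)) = j - 3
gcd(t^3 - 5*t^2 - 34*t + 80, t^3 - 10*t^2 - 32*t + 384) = t - 8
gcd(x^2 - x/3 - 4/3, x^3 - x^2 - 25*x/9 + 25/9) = 1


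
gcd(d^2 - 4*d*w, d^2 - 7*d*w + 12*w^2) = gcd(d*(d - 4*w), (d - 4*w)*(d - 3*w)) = -d + 4*w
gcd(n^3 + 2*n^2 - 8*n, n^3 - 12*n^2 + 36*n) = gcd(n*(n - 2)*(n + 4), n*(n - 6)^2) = n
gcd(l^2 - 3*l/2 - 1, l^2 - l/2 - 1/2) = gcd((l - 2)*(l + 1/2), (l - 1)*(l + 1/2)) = l + 1/2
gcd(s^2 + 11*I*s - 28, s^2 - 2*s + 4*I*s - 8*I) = s + 4*I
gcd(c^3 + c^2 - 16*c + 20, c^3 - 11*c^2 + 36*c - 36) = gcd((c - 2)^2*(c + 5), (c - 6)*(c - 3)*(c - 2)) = c - 2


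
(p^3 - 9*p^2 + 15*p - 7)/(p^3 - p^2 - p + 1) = (p - 7)/(p + 1)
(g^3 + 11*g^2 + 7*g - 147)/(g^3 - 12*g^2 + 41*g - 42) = (g^2 + 14*g + 49)/(g^2 - 9*g + 14)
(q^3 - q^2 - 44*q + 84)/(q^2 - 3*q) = (q^3 - q^2 - 44*q + 84)/(q*(q - 3))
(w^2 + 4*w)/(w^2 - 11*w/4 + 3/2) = 4*w*(w + 4)/(4*w^2 - 11*w + 6)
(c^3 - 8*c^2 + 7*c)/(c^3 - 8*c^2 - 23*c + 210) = c*(c - 1)/(c^2 - c - 30)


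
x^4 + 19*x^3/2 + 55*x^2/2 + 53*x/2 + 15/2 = (x + 1/2)*(x + 1)*(x + 3)*(x + 5)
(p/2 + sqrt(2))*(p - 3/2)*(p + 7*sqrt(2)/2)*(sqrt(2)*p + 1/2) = sqrt(2)*p^4/2 - 3*sqrt(2)*p^3/4 + 23*p^3/4 - 69*p^2/8 + 67*sqrt(2)*p^2/8 - 201*sqrt(2)*p/16 + 7*p/2 - 21/4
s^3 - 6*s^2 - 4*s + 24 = (s - 6)*(s - 2)*(s + 2)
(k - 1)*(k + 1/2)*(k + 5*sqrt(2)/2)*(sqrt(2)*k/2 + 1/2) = sqrt(2)*k^4/2 - sqrt(2)*k^3/4 + 3*k^3 - 3*k^2/2 + sqrt(2)*k^2 - 3*k/2 - 5*sqrt(2)*k/8 - 5*sqrt(2)/8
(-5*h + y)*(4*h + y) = -20*h^2 - h*y + y^2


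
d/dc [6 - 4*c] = -4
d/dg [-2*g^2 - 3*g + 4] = -4*g - 3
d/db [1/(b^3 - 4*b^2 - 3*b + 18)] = (-3*b^2 + 8*b + 3)/(b^3 - 4*b^2 - 3*b + 18)^2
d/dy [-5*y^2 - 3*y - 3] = -10*y - 3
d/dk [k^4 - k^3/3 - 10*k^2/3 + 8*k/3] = 4*k^3 - k^2 - 20*k/3 + 8/3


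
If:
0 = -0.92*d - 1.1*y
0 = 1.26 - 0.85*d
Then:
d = 1.48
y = -1.24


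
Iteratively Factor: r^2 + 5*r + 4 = (r + 1)*(r + 4)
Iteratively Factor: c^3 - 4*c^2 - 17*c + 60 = (c - 3)*(c^2 - c - 20) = (c - 5)*(c - 3)*(c + 4)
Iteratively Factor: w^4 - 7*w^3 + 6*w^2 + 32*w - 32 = (w - 1)*(w^3 - 6*w^2 + 32) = (w - 4)*(w - 1)*(w^2 - 2*w - 8) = (w - 4)*(w - 1)*(w + 2)*(w - 4)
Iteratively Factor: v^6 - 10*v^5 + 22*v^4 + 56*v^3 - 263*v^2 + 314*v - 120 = (v - 1)*(v^5 - 9*v^4 + 13*v^3 + 69*v^2 - 194*v + 120) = (v - 5)*(v - 1)*(v^4 - 4*v^3 - 7*v^2 + 34*v - 24) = (v - 5)*(v - 1)^2*(v^3 - 3*v^2 - 10*v + 24) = (v - 5)*(v - 2)*(v - 1)^2*(v^2 - v - 12) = (v - 5)*(v - 2)*(v - 1)^2*(v + 3)*(v - 4)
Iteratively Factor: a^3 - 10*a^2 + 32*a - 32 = (a - 4)*(a^2 - 6*a + 8) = (a - 4)^2*(a - 2)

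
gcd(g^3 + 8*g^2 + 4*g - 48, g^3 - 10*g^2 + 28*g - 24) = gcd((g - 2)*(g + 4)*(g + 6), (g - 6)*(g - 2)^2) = g - 2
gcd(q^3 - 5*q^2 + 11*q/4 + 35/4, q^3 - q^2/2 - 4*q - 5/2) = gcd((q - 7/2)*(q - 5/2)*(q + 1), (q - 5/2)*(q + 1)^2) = q^2 - 3*q/2 - 5/2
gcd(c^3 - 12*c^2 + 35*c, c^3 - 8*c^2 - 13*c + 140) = c^2 - 12*c + 35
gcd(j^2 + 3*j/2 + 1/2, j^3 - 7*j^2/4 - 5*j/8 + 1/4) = j + 1/2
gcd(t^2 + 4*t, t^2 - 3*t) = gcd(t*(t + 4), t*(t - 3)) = t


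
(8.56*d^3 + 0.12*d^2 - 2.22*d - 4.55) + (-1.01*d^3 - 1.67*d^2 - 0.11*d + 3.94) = 7.55*d^3 - 1.55*d^2 - 2.33*d - 0.61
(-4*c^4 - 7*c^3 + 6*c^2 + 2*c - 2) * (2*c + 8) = -8*c^5 - 46*c^4 - 44*c^3 + 52*c^2 + 12*c - 16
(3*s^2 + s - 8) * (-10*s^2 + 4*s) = -30*s^4 + 2*s^3 + 84*s^2 - 32*s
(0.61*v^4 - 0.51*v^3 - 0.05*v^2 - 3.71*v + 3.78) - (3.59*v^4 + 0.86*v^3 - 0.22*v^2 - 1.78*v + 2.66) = -2.98*v^4 - 1.37*v^3 + 0.17*v^2 - 1.93*v + 1.12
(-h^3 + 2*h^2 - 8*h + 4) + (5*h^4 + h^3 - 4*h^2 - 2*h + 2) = 5*h^4 - 2*h^2 - 10*h + 6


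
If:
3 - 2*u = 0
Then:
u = 3/2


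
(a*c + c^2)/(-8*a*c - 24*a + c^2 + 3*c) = c*(-a - c)/(8*a*c + 24*a - c^2 - 3*c)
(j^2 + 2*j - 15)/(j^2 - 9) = (j + 5)/(j + 3)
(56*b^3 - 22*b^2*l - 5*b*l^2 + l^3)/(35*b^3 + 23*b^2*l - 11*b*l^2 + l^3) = (8*b^2 - 2*b*l - l^2)/(5*b^2 + 4*b*l - l^2)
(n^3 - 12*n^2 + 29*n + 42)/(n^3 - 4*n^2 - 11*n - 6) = (n - 7)/(n + 1)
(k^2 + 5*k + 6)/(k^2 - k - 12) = (k + 2)/(k - 4)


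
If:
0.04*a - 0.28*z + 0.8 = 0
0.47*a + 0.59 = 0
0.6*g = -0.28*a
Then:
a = -1.26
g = 0.59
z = 2.68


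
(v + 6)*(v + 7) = v^2 + 13*v + 42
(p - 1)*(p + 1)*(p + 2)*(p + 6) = p^4 + 8*p^3 + 11*p^2 - 8*p - 12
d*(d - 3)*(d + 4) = d^3 + d^2 - 12*d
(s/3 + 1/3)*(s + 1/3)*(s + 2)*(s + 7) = s^4/3 + 31*s^3/9 + 79*s^2/9 + 65*s/9 + 14/9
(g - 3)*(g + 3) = g^2 - 9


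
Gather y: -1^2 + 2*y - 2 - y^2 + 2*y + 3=-y^2 + 4*y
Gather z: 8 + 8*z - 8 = 8*z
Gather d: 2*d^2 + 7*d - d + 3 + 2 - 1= 2*d^2 + 6*d + 4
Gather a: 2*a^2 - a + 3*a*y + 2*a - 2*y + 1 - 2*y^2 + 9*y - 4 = 2*a^2 + a*(3*y + 1) - 2*y^2 + 7*y - 3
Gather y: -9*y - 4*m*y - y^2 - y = -y^2 + y*(-4*m - 10)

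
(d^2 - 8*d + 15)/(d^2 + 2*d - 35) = (d - 3)/(d + 7)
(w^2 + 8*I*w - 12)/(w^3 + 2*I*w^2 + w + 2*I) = (w + 6*I)/(w^2 + 1)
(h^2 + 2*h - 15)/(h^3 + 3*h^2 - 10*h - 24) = (h + 5)/(h^2 + 6*h + 8)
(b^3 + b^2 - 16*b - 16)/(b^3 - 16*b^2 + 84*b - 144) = (b^2 + 5*b + 4)/(b^2 - 12*b + 36)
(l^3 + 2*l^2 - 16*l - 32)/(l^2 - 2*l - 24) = (l^2 - 2*l - 8)/(l - 6)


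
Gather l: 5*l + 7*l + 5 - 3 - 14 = 12*l - 12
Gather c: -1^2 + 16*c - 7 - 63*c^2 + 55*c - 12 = -63*c^2 + 71*c - 20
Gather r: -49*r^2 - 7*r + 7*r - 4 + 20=16 - 49*r^2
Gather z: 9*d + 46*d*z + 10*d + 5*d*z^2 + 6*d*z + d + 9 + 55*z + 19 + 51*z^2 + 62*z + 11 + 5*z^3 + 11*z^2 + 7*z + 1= 20*d + 5*z^3 + z^2*(5*d + 62) + z*(52*d + 124) + 40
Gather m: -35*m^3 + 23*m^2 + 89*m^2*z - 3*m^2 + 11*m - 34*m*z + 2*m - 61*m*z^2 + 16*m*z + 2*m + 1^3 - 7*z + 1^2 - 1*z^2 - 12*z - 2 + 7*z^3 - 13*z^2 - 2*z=-35*m^3 + m^2*(89*z + 20) + m*(-61*z^2 - 18*z + 15) + 7*z^3 - 14*z^2 - 21*z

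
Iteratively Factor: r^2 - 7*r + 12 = (r - 3)*(r - 4)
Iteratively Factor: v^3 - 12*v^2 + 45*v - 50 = (v - 2)*(v^2 - 10*v + 25) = (v - 5)*(v - 2)*(v - 5)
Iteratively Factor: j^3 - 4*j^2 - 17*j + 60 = (j - 5)*(j^2 + j - 12) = (j - 5)*(j - 3)*(j + 4)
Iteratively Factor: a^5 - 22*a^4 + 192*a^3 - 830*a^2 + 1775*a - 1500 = (a - 3)*(a^4 - 19*a^3 + 135*a^2 - 425*a + 500) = (a - 4)*(a - 3)*(a^3 - 15*a^2 + 75*a - 125) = (a - 5)*(a - 4)*(a - 3)*(a^2 - 10*a + 25) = (a - 5)^2*(a - 4)*(a - 3)*(a - 5)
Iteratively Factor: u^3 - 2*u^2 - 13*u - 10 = (u - 5)*(u^2 + 3*u + 2) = (u - 5)*(u + 1)*(u + 2)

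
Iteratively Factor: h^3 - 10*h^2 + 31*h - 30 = (h - 3)*(h^2 - 7*h + 10) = (h - 5)*(h - 3)*(h - 2)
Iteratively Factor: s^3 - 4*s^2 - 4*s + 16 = (s - 4)*(s^2 - 4) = (s - 4)*(s + 2)*(s - 2)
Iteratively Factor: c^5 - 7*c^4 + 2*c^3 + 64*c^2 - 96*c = (c)*(c^4 - 7*c^3 + 2*c^2 + 64*c - 96) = c*(c - 4)*(c^3 - 3*c^2 - 10*c + 24) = c*(c - 4)*(c + 3)*(c^2 - 6*c + 8) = c*(c - 4)^2*(c + 3)*(c - 2)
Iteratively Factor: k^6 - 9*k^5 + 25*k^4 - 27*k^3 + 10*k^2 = (k)*(k^5 - 9*k^4 + 25*k^3 - 27*k^2 + 10*k) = k*(k - 5)*(k^4 - 4*k^3 + 5*k^2 - 2*k) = k*(k - 5)*(k - 1)*(k^3 - 3*k^2 + 2*k) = k*(k - 5)*(k - 1)^2*(k^2 - 2*k) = k*(k - 5)*(k - 2)*(k - 1)^2*(k)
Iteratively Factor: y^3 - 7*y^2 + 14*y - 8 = (y - 2)*(y^2 - 5*y + 4) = (y - 4)*(y - 2)*(y - 1)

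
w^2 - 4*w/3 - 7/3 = (w - 7/3)*(w + 1)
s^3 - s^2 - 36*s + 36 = (s - 6)*(s - 1)*(s + 6)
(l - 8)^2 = l^2 - 16*l + 64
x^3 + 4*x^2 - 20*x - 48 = (x - 4)*(x + 2)*(x + 6)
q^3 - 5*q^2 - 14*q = q*(q - 7)*(q + 2)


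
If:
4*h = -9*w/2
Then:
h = -9*w/8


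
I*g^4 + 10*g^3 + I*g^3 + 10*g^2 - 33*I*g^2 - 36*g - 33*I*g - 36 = (g - 4*I)*(g - 3*I)^2*(I*g + I)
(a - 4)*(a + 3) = a^2 - a - 12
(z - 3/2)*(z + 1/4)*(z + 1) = z^3 - z^2/4 - 13*z/8 - 3/8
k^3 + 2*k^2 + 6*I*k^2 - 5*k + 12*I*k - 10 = (k + 2)*(k + I)*(k + 5*I)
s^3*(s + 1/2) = s^4 + s^3/2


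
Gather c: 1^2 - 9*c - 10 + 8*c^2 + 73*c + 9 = 8*c^2 + 64*c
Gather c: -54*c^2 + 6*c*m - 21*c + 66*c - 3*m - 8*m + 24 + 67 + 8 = -54*c^2 + c*(6*m + 45) - 11*m + 99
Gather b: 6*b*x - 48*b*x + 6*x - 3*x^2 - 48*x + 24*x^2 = -42*b*x + 21*x^2 - 42*x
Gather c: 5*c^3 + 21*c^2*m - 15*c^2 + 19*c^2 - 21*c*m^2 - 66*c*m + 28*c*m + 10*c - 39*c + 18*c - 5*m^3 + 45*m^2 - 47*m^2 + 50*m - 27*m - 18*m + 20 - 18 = 5*c^3 + c^2*(21*m + 4) + c*(-21*m^2 - 38*m - 11) - 5*m^3 - 2*m^2 + 5*m + 2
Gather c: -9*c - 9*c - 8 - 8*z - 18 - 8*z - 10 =-18*c - 16*z - 36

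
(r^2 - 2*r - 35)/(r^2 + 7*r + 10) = (r - 7)/(r + 2)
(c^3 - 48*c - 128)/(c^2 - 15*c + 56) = (c^2 + 8*c + 16)/(c - 7)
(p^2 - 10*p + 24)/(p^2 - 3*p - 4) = (p - 6)/(p + 1)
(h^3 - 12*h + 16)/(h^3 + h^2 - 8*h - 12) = (h^3 - 12*h + 16)/(h^3 + h^2 - 8*h - 12)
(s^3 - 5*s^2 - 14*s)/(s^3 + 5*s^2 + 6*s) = (s - 7)/(s + 3)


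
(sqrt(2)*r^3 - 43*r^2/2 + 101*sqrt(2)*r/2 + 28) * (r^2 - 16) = sqrt(2)*r^5 - 43*r^4/2 + 69*sqrt(2)*r^3/2 + 372*r^2 - 808*sqrt(2)*r - 448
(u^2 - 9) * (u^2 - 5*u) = u^4 - 5*u^3 - 9*u^2 + 45*u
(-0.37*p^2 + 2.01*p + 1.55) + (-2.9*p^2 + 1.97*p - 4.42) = -3.27*p^2 + 3.98*p - 2.87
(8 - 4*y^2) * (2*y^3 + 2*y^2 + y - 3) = -8*y^5 - 8*y^4 + 12*y^3 + 28*y^2 + 8*y - 24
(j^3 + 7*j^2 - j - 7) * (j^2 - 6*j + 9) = j^5 + j^4 - 34*j^3 + 62*j^2 + 33*j - 63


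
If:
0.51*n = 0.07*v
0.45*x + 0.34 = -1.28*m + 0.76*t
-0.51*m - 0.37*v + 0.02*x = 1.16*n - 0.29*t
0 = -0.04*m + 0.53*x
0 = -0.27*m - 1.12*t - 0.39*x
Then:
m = -0.22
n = 0.03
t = 0.06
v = 0.25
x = -0.02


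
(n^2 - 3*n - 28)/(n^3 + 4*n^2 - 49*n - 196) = 1/(n + 7)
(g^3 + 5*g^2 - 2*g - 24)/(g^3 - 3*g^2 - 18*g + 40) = (g + 3)/(g - 5)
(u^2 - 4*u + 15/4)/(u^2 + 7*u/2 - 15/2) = (u - 5/2)/(u + 5)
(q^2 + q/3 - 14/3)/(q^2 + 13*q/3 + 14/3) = (q - 2)/(q + 2)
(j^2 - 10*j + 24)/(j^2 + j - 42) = (j - 4)/(j + 7)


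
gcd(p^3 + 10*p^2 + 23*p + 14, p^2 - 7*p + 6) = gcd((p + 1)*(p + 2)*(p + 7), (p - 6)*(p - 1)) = 1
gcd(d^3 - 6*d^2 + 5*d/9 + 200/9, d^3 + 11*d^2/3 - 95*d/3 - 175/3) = d^2 - 10*d/3 - 25/3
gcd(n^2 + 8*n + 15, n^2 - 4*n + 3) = 1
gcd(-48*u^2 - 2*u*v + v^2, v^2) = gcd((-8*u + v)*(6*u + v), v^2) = 1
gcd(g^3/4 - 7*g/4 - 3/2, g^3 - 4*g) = g + 2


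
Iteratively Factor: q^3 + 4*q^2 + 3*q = (q + 1)*(q^2 + 3*q) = (q + 1)*(q + 3)*(q)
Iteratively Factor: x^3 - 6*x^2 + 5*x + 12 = (x - 3)*(x^2 - 3*x - 4) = (x - 4)*(x - 3)*(x + 1)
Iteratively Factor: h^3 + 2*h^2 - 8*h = (h + 4)*(h^2 - 2*h) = (h - 2)*(h + 4)*(h)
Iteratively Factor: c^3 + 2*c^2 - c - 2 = (c - 1)*(c^2 + 3*c + 2) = (c - 1)*(c + 2)*(c + 1)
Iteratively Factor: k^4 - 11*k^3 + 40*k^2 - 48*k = (k - 4)*(k^3 - 7*k^2 + 12*k) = (k - 4)*(k - 3)*(k^2 - 4*k) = k*(k - 4)*(k - 3)*(k - 4)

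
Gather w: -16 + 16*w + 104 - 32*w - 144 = -16*w - 56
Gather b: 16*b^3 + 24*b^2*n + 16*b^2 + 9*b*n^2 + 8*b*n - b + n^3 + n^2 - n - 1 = 16*b^3 + b^2*(24*n + 16) + b*(9*n^2 + 8*n - 1) + n^3 + n^2 - n - 1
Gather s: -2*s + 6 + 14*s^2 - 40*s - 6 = 14*s^2 - 42*s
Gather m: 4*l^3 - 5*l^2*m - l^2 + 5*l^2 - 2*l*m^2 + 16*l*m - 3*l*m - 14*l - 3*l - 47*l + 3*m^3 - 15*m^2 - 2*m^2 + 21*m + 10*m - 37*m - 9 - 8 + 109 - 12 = 4*l^3 + 4*l^2 - 64*l + 3*m^3 + m^2*(-2*l - 17) + m*(-5*l^2 + 13*l - 6) + 80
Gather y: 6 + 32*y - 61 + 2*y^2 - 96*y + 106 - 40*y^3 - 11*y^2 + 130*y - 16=-40*y^3 - 9*y^2 + 66*y + 35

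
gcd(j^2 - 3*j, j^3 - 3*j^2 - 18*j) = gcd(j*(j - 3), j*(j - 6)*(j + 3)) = j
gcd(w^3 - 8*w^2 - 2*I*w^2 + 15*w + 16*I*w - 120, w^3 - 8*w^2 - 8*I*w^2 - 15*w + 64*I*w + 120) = w^2 + w*(-8 - 5*I) + 40*I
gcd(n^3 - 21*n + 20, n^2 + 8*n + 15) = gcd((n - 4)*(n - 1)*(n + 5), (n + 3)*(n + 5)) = n + 5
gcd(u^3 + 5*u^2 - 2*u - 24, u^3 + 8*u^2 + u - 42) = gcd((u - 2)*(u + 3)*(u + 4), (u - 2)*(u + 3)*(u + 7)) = u^2 + u - 6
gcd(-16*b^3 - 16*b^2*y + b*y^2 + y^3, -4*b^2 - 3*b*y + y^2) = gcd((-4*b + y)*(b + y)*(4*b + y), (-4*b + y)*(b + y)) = -4*b^2 - 3*b*y + y^2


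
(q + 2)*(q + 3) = q^2 + 5*q + 6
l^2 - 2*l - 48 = (l - 8)*(l + 6)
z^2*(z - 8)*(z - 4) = z^4 - 12*z^3 + 32*z^2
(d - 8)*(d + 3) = d^2 - 5*d - 24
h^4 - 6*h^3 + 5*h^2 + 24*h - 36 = (h - 3)^2*(h - 2)*(h + 2)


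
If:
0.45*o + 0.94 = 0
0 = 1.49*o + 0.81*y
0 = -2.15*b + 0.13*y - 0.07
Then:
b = 0.20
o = -2.09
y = 3.84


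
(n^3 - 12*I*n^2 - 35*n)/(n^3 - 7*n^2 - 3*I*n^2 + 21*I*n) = (n^2 - 12*I*n - 35)/(n^2 - 7*n - 3*I*n + 21*I)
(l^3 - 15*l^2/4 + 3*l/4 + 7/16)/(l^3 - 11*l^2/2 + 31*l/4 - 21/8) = (4*l + 1)/(2*(2*l - 3))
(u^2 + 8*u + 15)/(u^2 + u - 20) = (u + 3)/(u - 4)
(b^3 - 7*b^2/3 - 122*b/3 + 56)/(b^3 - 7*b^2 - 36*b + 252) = (b - 4/3)/(b - 6)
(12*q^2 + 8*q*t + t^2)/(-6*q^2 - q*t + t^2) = (-6*q - t)/(3*q - t)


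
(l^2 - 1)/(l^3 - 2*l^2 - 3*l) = (l - 1)/(l*(l - 3))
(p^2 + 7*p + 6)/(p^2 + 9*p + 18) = (p + 1)/(p + 3)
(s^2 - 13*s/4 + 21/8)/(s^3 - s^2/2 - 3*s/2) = (s - 7/4)/(s*(s + 1))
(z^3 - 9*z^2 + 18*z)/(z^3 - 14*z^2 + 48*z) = (z - 3)/(z - 8)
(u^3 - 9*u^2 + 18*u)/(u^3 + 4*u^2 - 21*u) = (u - 6)/(u + 7)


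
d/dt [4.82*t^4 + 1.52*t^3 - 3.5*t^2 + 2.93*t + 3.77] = 19.28*t^3 + 4.56*t^2 - 7.0*t + 2.93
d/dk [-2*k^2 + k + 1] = 1 - 4*k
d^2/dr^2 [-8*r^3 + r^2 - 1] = 2 - 48*r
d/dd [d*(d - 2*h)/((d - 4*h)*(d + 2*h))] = 16*h^2*(-d + h)/(d^4 - 4*d^3*h - 12*d^2*h^2 + 32*d*h^3 + 64*h^4)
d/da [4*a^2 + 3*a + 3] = 8*a + 3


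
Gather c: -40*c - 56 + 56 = -40*c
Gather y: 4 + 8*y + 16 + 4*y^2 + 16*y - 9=4*y^2 + 24*y + 11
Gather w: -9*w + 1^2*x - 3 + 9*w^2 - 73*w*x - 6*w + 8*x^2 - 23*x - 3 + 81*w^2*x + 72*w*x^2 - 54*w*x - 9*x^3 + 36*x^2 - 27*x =w^2*(81*x + 9) + w*(72*x^2 - 127*x - 15) - 9*x^3 + 44*x^2 - 49*x - 6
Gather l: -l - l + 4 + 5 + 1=10 - 2*l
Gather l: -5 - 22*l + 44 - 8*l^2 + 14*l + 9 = -8*l^2 - 8*l + 48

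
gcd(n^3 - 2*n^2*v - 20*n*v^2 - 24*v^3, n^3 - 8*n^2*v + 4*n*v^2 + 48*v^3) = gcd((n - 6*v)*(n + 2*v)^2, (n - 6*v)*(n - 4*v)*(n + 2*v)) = -n^2 + 4*n*v + 12*v^2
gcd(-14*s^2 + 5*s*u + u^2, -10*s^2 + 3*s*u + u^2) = 2*s - u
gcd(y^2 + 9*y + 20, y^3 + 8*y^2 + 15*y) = y + 5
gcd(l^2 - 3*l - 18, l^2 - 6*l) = l - 6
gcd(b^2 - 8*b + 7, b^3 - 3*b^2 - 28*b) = b - 7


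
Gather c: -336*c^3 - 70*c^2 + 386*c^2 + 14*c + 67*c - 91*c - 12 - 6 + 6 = -336*c^3 + 316*c^2 - 10*c - 12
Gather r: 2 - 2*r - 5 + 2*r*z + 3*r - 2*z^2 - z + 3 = r*(2*z + 1) - 2*z^2 - z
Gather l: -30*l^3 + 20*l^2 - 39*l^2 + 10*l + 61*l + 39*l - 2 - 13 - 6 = -30*l^3 - 19*l^2 + 110*l - 21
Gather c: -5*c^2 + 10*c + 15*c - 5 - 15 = -5*c^2 + 25*c - 20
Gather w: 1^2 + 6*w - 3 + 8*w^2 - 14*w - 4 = 8*w^2 - 8*w - 6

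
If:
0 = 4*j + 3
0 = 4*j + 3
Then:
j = -3/4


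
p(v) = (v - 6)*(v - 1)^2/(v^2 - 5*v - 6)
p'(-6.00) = 0.84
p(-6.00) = -9.80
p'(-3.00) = 0.00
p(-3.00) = -8.00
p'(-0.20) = -5.25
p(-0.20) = 1.80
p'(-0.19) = -5.10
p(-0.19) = 1.75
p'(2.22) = 0.61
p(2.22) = 0.46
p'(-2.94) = -0.06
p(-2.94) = -8.00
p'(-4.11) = 0.59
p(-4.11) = -8.40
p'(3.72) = 0.82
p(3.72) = 1.57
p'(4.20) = 0.85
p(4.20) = 1.97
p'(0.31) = -1.33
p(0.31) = 0.36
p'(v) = (5 - 2*v)*(v - 6)*(v - 1)^2/(v^2 - 5*v - 6)^2 + (v - 6)*(2*v - 2)/(v^2 - 5*v - 6) + (v - 1)^2/(v^2 - 5*v - 6)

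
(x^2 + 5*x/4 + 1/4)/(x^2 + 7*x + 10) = (4*x^2 + 5*x + 1)/(4*(x^2 + 7*x + 10))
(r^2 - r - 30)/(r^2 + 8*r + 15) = (r - 6)/(r + 3)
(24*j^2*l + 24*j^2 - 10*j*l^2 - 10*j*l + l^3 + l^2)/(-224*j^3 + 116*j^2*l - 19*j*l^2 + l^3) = (-6*j*l - 6*j + l^2 + l)/(56*j^2 - 15*j*l + l^2)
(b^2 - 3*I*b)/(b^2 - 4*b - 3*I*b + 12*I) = b/(b - 4)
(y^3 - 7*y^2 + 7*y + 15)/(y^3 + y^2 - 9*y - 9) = (y - 5)/(y + 3)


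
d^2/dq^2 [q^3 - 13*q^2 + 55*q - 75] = 6*q - 26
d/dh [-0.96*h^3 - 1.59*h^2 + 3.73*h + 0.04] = -2.88*h^2 - 3.18*h + 3.73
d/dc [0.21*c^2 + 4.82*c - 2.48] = 0.42*c + 4.82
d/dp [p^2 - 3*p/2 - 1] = 2*p - 3/2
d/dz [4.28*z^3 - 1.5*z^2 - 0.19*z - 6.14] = 12.84*z^2 - 3.0*z - 0.19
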